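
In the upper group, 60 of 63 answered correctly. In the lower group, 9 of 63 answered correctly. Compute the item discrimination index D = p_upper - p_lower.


p_upper = 60/63 = 0.9524
p_lower = 9/63 = 0.1429
D = 0.9524 - 0.1429 = 0.8095

0.8095


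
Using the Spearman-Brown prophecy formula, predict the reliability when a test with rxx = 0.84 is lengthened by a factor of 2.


r_new = (n * rxx) / (1 + (n-1) * rxx)
r_new = (2 * 0.84) / (1 + 1 * 0.84)
r_new = 1.68 / 1.84
r_new = 0.913

0.913


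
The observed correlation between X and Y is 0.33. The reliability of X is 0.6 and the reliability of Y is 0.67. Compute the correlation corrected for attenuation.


r_corrected = rxy / sqrt(rxx * ryy)
= 0.33 / sqrt(0.6 * 0.67)
= 0.33 / sqrt(0.402)
= 0.33 / 0.634035
r_corrected = 0.5205

0.5205


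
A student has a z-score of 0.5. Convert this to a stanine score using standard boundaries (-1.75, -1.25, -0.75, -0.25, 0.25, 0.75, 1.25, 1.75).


Stanine boundaries: [-1.75, -1.25, -0.75, -0.25, 0.25, 0.75, 1.25, 1.75]
z = 0.5
Check each boundary:
  z >= -1.75 -> could be stanine 2
  z >= -1.25 -> could be stanine 3
  z >= -0.75 -> could be stanine 4
  z >= -0.25 -> could be stanine 5
  z >= 0.25 -> could be stanine 6
  z < 0.75
  z < 1.25
  z < 1.75
Highest qualifying boundary gives stanine = 6

6


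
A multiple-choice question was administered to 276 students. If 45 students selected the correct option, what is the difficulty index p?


Item difficulty p = number correct / total examinees
p = 45 / 276
p = 0.163

0.163


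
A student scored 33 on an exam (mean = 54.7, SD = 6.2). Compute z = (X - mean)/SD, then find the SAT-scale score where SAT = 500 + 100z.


z = (X - mean) / SD = (33 - 54.7) / 6.2
z = -21.7 / 6.2
z = -3.5
SAT-scale = SAT = 500 + 100z
Carry z at full precision (z = -21.7 / 6.2) into the conversion:
SAT-scale = 500 + 100 * (-21.7 / 6.2) = 500 + -2170 / 6.2
SAT-scale = 500 + -350.0
SAT-scale = 150.0

150.0


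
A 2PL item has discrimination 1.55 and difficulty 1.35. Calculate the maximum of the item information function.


For 2PL, max info at theta = b = 1.35
I_max = a^2 / 4 = 1.55^2 / 4
= 2.4025 / 4
I_max = 0.6006

0.6006


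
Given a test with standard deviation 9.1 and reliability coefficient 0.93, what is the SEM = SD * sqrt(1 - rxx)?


SEM = SD * sqrt(1 - rxx)
SEM = 9.1 * sqrt(1 - 0.93)
SEM = 9.1 * sqrt(0.07) = 9.1 * 0.264575
SEM = 2.4076

2.4076


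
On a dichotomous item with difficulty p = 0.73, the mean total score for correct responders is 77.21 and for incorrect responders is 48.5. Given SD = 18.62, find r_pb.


q = 1 - p = 0.27
rpb = ((M1 - M0) / SD) * sqrt(p * q)
rpb = ((77.21 - 48.5) / 18.62) * sqrt(0.73 * 0.27)
rpb = 0.6845

0.6845


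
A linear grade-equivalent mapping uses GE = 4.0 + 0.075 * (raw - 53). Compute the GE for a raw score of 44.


raw - median = 44 - 53 = -9
slope * diff = 0.075 * -9 = -0.675
GE = 4.0 + -0.675
GE = 3.325

3.325


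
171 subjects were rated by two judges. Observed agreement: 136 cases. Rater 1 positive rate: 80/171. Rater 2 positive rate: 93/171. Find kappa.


P_o = 136/171 = 0.795322
P_e = (80*93 + 91*78) / 29241 = 0.497179
kappa = (P_o - P_e) / (1 - P_e)
kappa = (0.795322 - 0.497179) / (1 - 0.497179)
kappa = 0.5929

0.5929


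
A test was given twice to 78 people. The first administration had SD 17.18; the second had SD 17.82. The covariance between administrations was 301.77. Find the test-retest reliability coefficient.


r = cov(X,Y) / (SD_X * SD_Y)
r = 301.77 / (17.18 * 17.82)
r = 301.77 / 306.1476
r = 0.9857

0.9857


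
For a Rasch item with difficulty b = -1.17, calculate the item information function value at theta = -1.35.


P = 1/(1+exp(-(-1.35--1.17))) = 0.4551
I = P*(1-P) = 0.4551 * 0.5449
I = 0.248

0.248


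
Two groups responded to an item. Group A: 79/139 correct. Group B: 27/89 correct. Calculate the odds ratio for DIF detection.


Odds_A = 79/60 = 1.3167
Odds_B = 27/62 = 0.4355
OR = Odds_A / Odds_B = 1.3167 / 0.4355
Exactly, OR = (79 * 62) / (60 * 27) = 4898 / 1620
OR = 3.0235

3.0235


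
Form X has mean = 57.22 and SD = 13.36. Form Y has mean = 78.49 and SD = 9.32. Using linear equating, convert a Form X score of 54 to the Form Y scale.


slope = SD_Y / SD_X = 9.32 / 13.36 ~ 0.6976
intercept = mean_Y - slope * mean_X = 78.49 - (9.32 / 13.36) * 57.22 ~ 38.5731
Y = slope * X + intercept. To avoid rounding drift from the rounded slope/intercept, evaluate the equivalent form Y = mean_Y + SD_Y * (X - mean_X) / SD_X at full precision:
Y = 78.49 + 9.32 * (54 - 57.22) / 13.36
Y = 78.49 - 9.32 * 3.22 / 13.36
Y = 78.49 - 30.0104 / 13.36
Y = 78.49 - 2.2463
Y = 76.2437

76.2437


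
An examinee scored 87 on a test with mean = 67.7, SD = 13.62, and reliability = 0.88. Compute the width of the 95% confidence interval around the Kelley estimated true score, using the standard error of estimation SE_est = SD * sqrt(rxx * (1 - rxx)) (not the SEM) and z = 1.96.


True score estimate = 0.88*87 + 0.12*67.7 = 84.684
SE_est = SD * sqrt(rxx * (1 - rxx)) = 13.62 * sqrt(0.88 * 0.12) = 13.62 * sqrt(0.1056) = 4.425976
CI = T_est +/- z * SE_est, so width = 2 * z * SE_est = 2 * 1.96 * 4.425976
Width = 17.3498

17.3498


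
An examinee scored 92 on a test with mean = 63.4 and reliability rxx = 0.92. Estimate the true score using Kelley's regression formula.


T_est = rxx * X + (1 - rxx) * mean
T_est = 0.92 * 92 + 0.08 * 63.4
T_est = 84.64 + 5.072
T_est = 89.712

89.712


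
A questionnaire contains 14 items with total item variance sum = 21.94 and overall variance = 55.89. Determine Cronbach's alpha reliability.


alpha = (k/(k-1)) * (1 - sum(si^2)/s_total^2)
= (14/13) * (1 - 21.94/55.89)
alpha = 0.6542

0.6542


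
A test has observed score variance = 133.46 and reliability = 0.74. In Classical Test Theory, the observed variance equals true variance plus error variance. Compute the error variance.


var_true = rxx * var_obs = 0.74 * 133.46 = 98.7604
var_error = var_obs - var_true
var_error = 133.46 - 98.7604
var_error = 34.6996

34.6996


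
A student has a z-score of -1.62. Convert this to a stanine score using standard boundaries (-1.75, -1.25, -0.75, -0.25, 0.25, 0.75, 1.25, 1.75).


Stanine boundaries: [-1.75, -1.25, -0.75, -0.25, 0.25, 0.75, 1.25, 1.75]
z = -1.62
Check each boundary:
  z >= -1.75 -> could be stanine 2
  z < -1.25
  z < -0.75
  z < -0.25
  z < 0.25
  z < 0.75
  z < 1.25
  z < 1.75
Highest qualifying boundary gives stanine = 2

2


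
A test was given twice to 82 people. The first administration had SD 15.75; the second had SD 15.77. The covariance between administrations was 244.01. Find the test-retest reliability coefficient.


r = cov(X,Y) / (SD_X * SD_Y)
r = 244.01 / (15.75 * 15.77)
r = 244.01 / 248.3775
r = 0.9824

0.9824


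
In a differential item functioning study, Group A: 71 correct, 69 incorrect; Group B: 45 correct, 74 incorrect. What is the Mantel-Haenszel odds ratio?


Odds_A = 71/69 = 1.029
Odds_B = 45/74 = 0.6081
OR = Odds_A / Odds_B = 1.029 / 0.6081
Exactly, OR = (71 * 74) / (69 * 45) = 5254 / 3105
OR = 1.6921

1.6921


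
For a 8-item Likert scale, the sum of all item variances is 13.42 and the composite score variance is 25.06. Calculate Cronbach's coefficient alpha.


alpha = (k/(k-1)) * (1 - sum(si^2)/s_total^2)
= (8/7) * (1 - 13.42/25.06)
alpha = 0.5308

0.5308


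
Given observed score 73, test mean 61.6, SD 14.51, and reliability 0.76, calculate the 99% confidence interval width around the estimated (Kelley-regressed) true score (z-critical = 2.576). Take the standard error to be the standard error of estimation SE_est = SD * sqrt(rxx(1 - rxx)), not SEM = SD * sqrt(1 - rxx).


True score estimate = 0.76*73 + 0.24*61.6 = 70.264
SE_est = SD * sqrt(rxx * (1 - rxx)) = 14.51 * sqrt(0.76 * 0.24) = 14.51 * sqrt(0.1824) = 6.196976
CI = T_est +/- z * SE_est, so width = 2 * z * SE_est = 2 * 2.576 * 6.196976
Width = 31.9268

31.9268


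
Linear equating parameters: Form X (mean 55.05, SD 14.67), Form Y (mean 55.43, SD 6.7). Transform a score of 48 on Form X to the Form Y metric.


slope = SD_Y / SD_X = 6.7 / 14.67 ~ 0.4567
intercept = mean_Y - slope * mean_X = 55.43 - (6.7 / 14.67) * 55.05 ~ 30.2879
Y = slope * X + intercept. To avoid rounding drift from the rounded slope/intercept, evaluate the equivalent form Y = mean_Y + SD_Y * (X - mean_X) / SD_X at full precision:
Y = 55.43 + 6.7 * (48 - 55.05) / 14.67
Y = 55.43 - 6.7 * 7.05 / 14.67
Y = 55.43 - 47.235 / 14.67
Y = 55.43 - 3.2198
Y = 52.2102

52.2102


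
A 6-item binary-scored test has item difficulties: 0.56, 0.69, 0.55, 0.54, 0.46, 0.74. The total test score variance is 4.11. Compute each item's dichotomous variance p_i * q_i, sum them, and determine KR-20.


For each item, compute p_i * q_i:
  Item 1: 0.56 * 0.44 = 0.2464
  Item 2: 0.69 * 0.31 = 0.2139
  Item 3: 0.55 * 0.45 = 0.2475
  Item 4: 0.54 * 0.46 = 0.2484
  Item 5: 0.46 * 0.54 = 0.2484
  Item 6: 0.74 * 0.26 = 0.1924
Sum(p_i * q_i) = 0.2464 + 0.2139 + 0.2475 + 0.2484 + 0.2484 + 0.1924 = 1.397
KR-20 = (k/(k-1)) * (1 - Sum(p_i*q_i) / Var_total)
= (6/5) * (1 - 1.397/4.11)
= 1.2 * 0.6601
KR-20 = 0.7921

0.7921


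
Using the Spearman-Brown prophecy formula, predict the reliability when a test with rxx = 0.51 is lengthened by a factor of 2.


r_new = (n * rxx) / (1 + (n-1) * rxx)
r_new = (2 * 0.51) / (1 + 1 * 0.51)
r_new = 1.02 / 1.51
r_new = 0.6755

0.6755


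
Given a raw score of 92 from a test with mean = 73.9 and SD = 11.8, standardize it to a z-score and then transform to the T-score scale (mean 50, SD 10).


z = (X - mean) / SD = (92 - 73.9) / 11.8
z = 18.1 / 11.8
z = 1.5339
T-score = T = 50 + 10z
Carry z at full precision (z = 18.1 / 11.8) into the conversion:
T-score = 50 + 10 * (18.1 / 11.8) = 50 + 181 / 11.8
T-score = 50 + 15.339
T-score = 65.339

65.339


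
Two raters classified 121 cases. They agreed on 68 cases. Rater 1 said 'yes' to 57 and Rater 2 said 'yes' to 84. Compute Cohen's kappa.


P_o = 68/121 = 0.561983
P_e = (57*84 + 64*37) / 14641 = 0.488764
kappa = (P_o - P_e) / (1 - P_e)
kappa = (0.561983 - 0.488764) / (1 - 0.488764)
kappa = 0.1432

0.1432


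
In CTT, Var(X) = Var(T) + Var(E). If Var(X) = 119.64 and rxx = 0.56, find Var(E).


var_true = rxx * var_obs = 0.56 * 119.64 = 66.9984
var_error = var_obs - var_true
var_error = 119.64 - 66.9984
var_error = 52.6416

52.6416


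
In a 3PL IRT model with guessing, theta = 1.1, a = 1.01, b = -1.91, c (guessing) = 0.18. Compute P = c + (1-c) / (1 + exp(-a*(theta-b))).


logit = 1.01*(1.1 - -1.91) = 3.0401
P* = 1/(1 + exp(-3.0401)) = 0.9544
P = 0.18 + (1 - 0.18) * 0.9544
P = 0.9626

0.9626


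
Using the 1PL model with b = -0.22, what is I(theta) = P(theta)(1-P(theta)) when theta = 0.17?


P = 1/(1+exp(-(0.17--0.22))) = 0.5963
I = P*(1-P) = 0.5963 * 0.4037
I = 0.2407

0.2407


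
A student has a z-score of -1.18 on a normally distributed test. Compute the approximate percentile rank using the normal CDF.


CDF(z) = 0.5 * (1 + erf(z/sqrt(2)))
erf(-0.8344) = -0.762
CDF = 0.119
Percentile rank = 0.119 * 100 = 11.9

11.9


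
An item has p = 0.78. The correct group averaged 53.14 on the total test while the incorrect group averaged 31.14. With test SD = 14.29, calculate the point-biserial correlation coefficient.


q = 1 - p = 0.22
rpb = ((M1 - M0) / SD) * sqrt(p * q)
rpb = ((53.14 - 31.14) / 14.29) * sqrt(0.78 * 0.22)
rpb = 0.6377

0.6377


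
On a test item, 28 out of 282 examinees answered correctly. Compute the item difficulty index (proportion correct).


Item difficulty p = number correct / total examinees
p = 28 / 282
p = 0.0993

0.0993


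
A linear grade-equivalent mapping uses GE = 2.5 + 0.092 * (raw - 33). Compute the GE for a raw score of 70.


raw - median = 70 - 33 = 37
slope * diff = 0.092 * 37 = 3.404
GE = 2.5 + 3.404
GE = 5.904

5.904


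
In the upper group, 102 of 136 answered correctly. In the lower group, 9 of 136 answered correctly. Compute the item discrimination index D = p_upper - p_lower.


p_upper = 102/136 = 0.75
p_lower = 9/136 = 0.0662
D = 0.75 - 0.0662 = 0.6838

0.6838


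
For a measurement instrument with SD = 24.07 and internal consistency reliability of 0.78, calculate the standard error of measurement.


SEM = SD * sqrt(1 - rxx)
SEM = 24.07 * sqrt(1 - 0.78)
SEM = 24.07 * sqrt(0.22) = 24.07 * 0.469042
SEM = 11.2898

11.2898


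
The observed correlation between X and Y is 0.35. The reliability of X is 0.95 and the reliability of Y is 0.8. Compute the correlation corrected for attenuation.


r_corrected = rxy / sqrt(rxx * ryy)
= 0.35 / sqrt(0.95 * 0.8)
= 0.35 / sqrt(0.76)
= 0.35 / 0.87178
r_corrected = 0.4015

0.4015


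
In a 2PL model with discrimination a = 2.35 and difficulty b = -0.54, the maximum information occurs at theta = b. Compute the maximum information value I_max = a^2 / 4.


For 2PL, max info at theta = b = -0.54
I_max = a^2 / 4 = 2.35^2 / 4
= 5.5225 / 4
I_max = 1.3806

1.3806


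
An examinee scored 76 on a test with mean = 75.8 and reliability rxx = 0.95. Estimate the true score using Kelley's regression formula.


T_est = rxx * X + (1 - rxx) * mean
T_est = 0.95 * 76 + 0.05 * 75.8
T_est = 72.2 + 3.79
T_est = 75.99

75.99


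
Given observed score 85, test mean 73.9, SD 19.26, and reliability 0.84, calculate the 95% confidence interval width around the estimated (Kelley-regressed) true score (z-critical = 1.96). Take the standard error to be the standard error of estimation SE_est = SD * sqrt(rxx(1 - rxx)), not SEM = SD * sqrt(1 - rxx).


True score estimate = 0.84*85 + 0.16*73.9 = 83.224
SE_est = SD * sqrt(rxx * (1 - rxx)) = 19.26 * sqrt(0.84 * 0.16) = 19.26 * sqrt(0.1344) = 7.060833
CI = T_est +/- z * SE_est, so width = 2 * z * SE_est = 2 * 1.96 * 7.060833
Width = 27.6785

27.6785


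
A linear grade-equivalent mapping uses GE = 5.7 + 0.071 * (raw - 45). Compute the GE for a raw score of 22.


raw - median = 22 - 45 = -23
slope * diff = 0.071 * -23 = -1.633
GE = 5.7 + -1.633
GE = 4.067

4.067


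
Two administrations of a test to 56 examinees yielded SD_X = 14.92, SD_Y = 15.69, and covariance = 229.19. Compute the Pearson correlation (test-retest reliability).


r = cov(X,Y) / (SD_X * SD_Y)
r = 229.19 / (14.92 * 15.69)
r = 229.19 / 234.0948
r = 0.979

0.979


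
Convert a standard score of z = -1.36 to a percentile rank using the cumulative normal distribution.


CDF(z) = 0.5 * (1 + erf(z/sqrt(2)))
erf(-0.9617) = -0.8262
CDF = 0.0869
Percentile rank = 0.0869 * 100 = 8.69

8.69


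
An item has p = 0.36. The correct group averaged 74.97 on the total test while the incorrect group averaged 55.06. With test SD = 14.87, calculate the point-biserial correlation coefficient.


q = 1 - p = 0.64
rpb = ((M1 - M0) / SD) * sqrt(p * q)
rpb = ((74.97 - 55.06) / 14.87) * sqrt(0.36 * 0.64)
rpb = 0.6427

0.6427


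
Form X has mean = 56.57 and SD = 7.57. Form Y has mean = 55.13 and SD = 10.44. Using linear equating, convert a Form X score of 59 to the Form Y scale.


slope = SD_Y / SD_X = 10.44 / 7.57 ~ 1.3791
intercept = mean_Y - slope * mean_X = 55.13 - (10.44 / 7.57) * 56.57 ~ -22.8873
Y = slope * X + intercept. To avoid rounding drift from the rounded slope/intercept, evaluate the equivalent form Y = mean_Y + SD_Y * (X - mean_X) / SD_X at full precision:
Y = 55.13 + 10.44 * (59 - 56.57) / 7.57
Y = 55.13 + 10.44 * 2.43 / 7.57
Y = 55.13 + 25.3692 / 7.57
Y = 55.13 + 3.3513
Y = 58.4813

58.4813


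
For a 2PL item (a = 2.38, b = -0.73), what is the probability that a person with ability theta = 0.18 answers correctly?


a*(theta - b) = 2.38 * (0.18 - -0.73) = 2.1658
exp(-2.1658) = 0.1147
P = 1 / (1 + 0.1147)
P = 0.8971

0.8971


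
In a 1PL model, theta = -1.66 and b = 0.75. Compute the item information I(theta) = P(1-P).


P = 1/(1+exp(-(-1.66-0.75))) = 0.0824
I = P*(1-P) = 0.0824 * 0.9176
I = 0.0756

0.0756


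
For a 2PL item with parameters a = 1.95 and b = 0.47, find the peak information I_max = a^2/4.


For 2PL, max info at theta = b = 0.47
I_max = a^2 / 4 = 1.95^2 / 4
= 3.8025 / 4
I_max = 0.9506

0.9506


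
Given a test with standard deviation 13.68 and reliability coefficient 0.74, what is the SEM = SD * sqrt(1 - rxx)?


SEM = SD * sqrt(1 - rxx)
SEM = 13.68 * sqrt(1 - 0.74)
SEM = 13.68 * sqrt(0.26) = 13.68 * 0.509902
SEM = 6.9755

6.9755


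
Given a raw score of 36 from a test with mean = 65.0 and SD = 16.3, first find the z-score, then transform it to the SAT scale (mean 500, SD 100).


z = (X - mean) / SD = (36 - 65.0) / 16.3
z = -29.0 / 16.3
z = -1.7791
SAT-scale = SAT = 500 + 100z
Carry z at full precision (z = -29.0 / 16.3) into the conversion:
SAT-scale = 500 + 100 * (-29.0 / 16.3) = 500 + -2900 / 16.3
SAT-scale = 500 + -177.9141
SAT-scale = 322.0859

322.0859


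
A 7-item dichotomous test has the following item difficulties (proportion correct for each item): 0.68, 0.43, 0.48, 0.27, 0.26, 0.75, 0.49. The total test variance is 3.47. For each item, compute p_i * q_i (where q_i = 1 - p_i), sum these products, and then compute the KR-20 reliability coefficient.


For each item, compute p_i * q_i:
  Item 1: 0.68 * 0.32 = 0.2176
  Item 2: 0.43 * 0.57 = 0.2451
  Item 3: 0.48 * 0.52 = 0.2496
  Item 4: 0.27 * 0.73 = 0.1971
  Item 5: 0.26 * 0.74 = 0.1924
  Item 6: 0.75 * 0.25 = 0.1875
  Item 7: 0.49 * 0.51 = 0.2499
Sum(p_i * q_i) = 0.2176 + 0.2451 + 0.2496 + 0.1971 + 0.1924 + 0.1875 + 0.2499 = 1.5392
KR-20 = (k/(k-1)) * (1 - Sum(p_i*q_i) / Var_total)
= (7/6) * (1 - 1.5392/3.47)
= 1.1667 * 0.5564
KR-20 = 0.6492

0.6492


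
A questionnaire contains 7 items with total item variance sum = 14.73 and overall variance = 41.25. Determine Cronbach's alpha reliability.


alpha = (k/(k-1)) * (1 - sum(si^2)/s_total^2)
= (7/6) * (1 - 14.73/41.25)
alpha = 0.7501

0.7501


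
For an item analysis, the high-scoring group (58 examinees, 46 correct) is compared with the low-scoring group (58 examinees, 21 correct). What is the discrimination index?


p_upper = 46/58 = 0.7931
p_lower = 21/58 = 0.3621
D = 0.7931 - 0.3621 = 0.431

0.431


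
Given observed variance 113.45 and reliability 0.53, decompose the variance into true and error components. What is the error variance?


var_true = rxx * var_obs = 0.53 * 113.45 = 60.1285
var_error = var_obs - var_true
var_error = 113.45 - 60.1285
var_error = 53.3215

53.3215


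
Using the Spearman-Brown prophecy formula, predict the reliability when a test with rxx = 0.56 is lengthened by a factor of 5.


r_new = (n * rxx) / (1 + (n-1) * rxx)
r_new = (5 * 0.56) / (1 + 4 * 0.56)
r_new = 2.8 / 3.24
r_new = 0.8642

0.8642


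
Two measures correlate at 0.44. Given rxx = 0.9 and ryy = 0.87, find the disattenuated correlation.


r_corrected = rxy / sqrt(rxx * ryy)
= 0.44 / sqrt(0.9 * 0.87)
= 0.44 / sqrt(0.783)
= 0.44 / 0.884873
r_corrected = 0.4972

0.4972


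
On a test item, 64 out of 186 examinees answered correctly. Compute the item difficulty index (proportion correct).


Item difficulty p = number correct / total examinees
p = 64 / 186
p = 0.3441

0.3441


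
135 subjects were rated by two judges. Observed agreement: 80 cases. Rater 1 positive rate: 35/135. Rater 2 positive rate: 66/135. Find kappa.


P_o = 80/135 = 0.592593
P_e = (35*66 + 100*69) / 18225 = 0.50535
kappa = (P_o - P_e) / (1 - P_e)
kappa = (0.592593 - 0.50535) / (1 - 0.50535)
kappa = 0.1764

0.1764


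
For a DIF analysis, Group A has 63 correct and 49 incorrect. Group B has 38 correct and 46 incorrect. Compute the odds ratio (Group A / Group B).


Odds_A = 63/49 = 1.2857
Odds_B = 38/46 = 0.8261
OR = Odds_A / Odds_B = 1.2857 / 0.8261
Exactly, OR = (63 * 46) / (49 * 38) = 2898 / 1862
OR = 1.5564

1.5564


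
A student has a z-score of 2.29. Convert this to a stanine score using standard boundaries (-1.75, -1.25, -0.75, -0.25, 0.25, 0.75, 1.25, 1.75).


Stanine boundaries: [-1.75, -1.25, -0.75, -0.25, 0.25, 0.75, 1.25, 1.75]
z = 2.29
Check each boundary:
  z >= -1.75 -> could be stanine 2
  z >= -1.25 -> could be stanine 3
  z >= -0.75 -> could be stanine 4
  z >= -0.25 -> could be stanine 5
  z >= 0.25 -> could be stanine 6
  z >= 0.75 -> could be stanine 7
  z >= 1.25 -> could be stanine 8
  z >= 1.75 -> could be stanine 9
Highest qualifying boundary gives stanine = 9

9


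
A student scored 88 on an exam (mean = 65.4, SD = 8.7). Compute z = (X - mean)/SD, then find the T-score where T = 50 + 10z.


z = (X - mean) / SD = (88 - 65.4) / 8.7
z = 22.6 / 8.7
z = 2.5977
T-score = T = 50 + 10z
Carry z at full precision (z = 22.6 / 8.7) into the conversion:
T-score = 50 + 10 * (22.6 / 8.7) = 50 + 226 / 8.7
T-score = 50 + 25.977
T-score = 75.977

75.977


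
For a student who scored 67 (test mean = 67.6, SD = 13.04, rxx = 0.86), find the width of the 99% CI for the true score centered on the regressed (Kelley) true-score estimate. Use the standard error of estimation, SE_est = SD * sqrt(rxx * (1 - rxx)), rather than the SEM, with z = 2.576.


True score estimate = 0.86*67 + 0.14*67.6 = 67.084
SE_est = SD * sqrt(rxx * (1 - rxx)) = 13.04 * sqrt(0.86 * 0.14) = 13.04 * sqrt(0.1204) = 4.524711
CI = T_est +/- z * SE_est, so width = 2 * z * SE_est = 2 * 2.576 * 4.524711
Width = 23.3113

23.3113


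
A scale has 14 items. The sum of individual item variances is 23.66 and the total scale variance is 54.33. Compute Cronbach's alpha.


alpha = (k/(k-1)) * (1 - sum(si^2)/s_total^2)
= (14/13) * (1 - 23.66/54.33)
alpha = 0.6079

0.6079


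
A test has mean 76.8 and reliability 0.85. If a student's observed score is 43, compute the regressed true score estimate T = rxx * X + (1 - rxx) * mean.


T_est = rxx * X + (1 - rxx) * mean
T_est = 0.85 * 43 + 0.15 * 76.8
T_est = 36.55 + 11.52
T_est = 48.07

48.07


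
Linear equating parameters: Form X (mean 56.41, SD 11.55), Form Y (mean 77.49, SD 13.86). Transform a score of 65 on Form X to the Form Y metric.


slope = SD_Y / SD_X = 13.86 / 11.55 ~ 1.2
intercept = mean_Y - slope * mean_X = 77.49 - (13.86 / 11.55) * 56.41 ~ 9.798
Y = slope * X + intercept. To avoid rounding drift from the rounded slope/intercept, evaluate the equivalent form Y = mean_Y + SD_Y * (X - mean_X) / SD_X at full precision:
Y = 77.49 + 13.86 * (65 - 56.41) / 11.55
Y = 77.49 + 13.86 * 8.59 / 11.55
Y = 77.49 + 119.0574 / 11.55
Y = 77.49 + 10.308
Y = 87.798

87.798


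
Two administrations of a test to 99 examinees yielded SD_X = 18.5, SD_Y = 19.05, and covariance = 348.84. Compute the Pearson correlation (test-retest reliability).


r = cov(X,Y) / (SD_X * SD_Y)
r = 348.84 / (18.5 * 19.05)
r = 348.84 / 352.425
r = 0.9898

0.9898


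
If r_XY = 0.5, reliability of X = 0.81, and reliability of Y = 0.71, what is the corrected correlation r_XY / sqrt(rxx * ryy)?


r_corrected = rxy / sqrt(rxx * ryy)
= 0.5 / sqrt(0.81 * 0.71)
= 0.5 / sqrt(0.5751)
= 0.5 / 0.758353
r_corrected = 0.6593

0.6593


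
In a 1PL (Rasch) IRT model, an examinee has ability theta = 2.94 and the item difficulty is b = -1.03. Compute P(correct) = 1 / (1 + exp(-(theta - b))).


theta - b = 2.94 - -1.03 = 3.97
exp(-(theta - b)) = exp(-3.97) = 0.0189
P = 1 / (1 + 0.0189)
P = 0.9815

0.9815


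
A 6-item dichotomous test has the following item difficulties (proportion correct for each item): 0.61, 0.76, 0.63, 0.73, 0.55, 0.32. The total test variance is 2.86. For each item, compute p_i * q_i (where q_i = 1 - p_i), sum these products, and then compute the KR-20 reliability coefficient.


For each item, compute p_i * q_i:
  Item 1: 0.61 * 0.39 = 0.2379
  Item 2: 0.76 * 0.24 = 0.1824
  Item 3: 0.63 * 0.37 = 0.2331
  Item 4: 0.73 * 0.27 = 0.1971
  Item 5: 0.55 * 0.45 = 0.2475
  Item 6: 0.32 * 0.68 = 0.2176
Sum(p_i * q_i) = 0.2379 + 0.1824 + 0.2331 + 0.1971 + 0.2475 + 0.2176 = 1.3156
KR-20 = (k/(k-1)) * (1 - Sum(p_i*q_i) / Var_total)
= (6/5) * (1 - 1.3156/2.86)
= 1.2 * 0.54
KR-20 = 0.648

0.648


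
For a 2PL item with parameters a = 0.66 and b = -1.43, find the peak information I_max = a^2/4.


For 2PL, max info at theta = b = -1.43
I_max = a^2 / 4 = 0.66^2 / 4
= 0.4356 / 4
I_max = 0.1089

0.1089


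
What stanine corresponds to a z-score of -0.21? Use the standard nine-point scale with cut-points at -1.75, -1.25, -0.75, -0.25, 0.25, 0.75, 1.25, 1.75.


Stanine boundaries: [-1.75, -1.25, -0.75, -0.25, 0.25, 0.75, 1.25, 1.75]
z = -0.21
Check each boundary:
  z >= -1.75 -> could be stanine 2
  z >= -1.25 -> could be stanine 3
  z >= -0.75 -> could be stanine 4
  z >= -0.25 -> could be stanine 5
  z < 0.25
  z < 0.75
  z < 1.25
  z < 1.75
Highest qualifying boundary gives stanine = 5

5


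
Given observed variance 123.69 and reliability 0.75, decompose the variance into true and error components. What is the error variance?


var_true = rxx * var_obs = 0.75 * 123.69 = 92.7675
var_error = var_obs - var_true
var_error = 123.69 - 92.7675
var_error = 30.9225

30.9225


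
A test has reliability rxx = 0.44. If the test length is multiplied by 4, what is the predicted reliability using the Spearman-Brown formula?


r_new = (n * rxx) / (1 + (n-1) * rxx)
r_new = (4 * 0.44) / (1 + 3 * 0.44)
r_new = 1.76 / 2.32
r_new = 0.7586

0.7586


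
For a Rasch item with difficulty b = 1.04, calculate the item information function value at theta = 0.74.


P = 1/(1+exp(-(0.74-1.04))) = 0.4256
I = P*(1-P) = 0.4256 * 0.5744
I = 0.2445

0.2445


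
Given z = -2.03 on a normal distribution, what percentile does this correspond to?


CDF(z) = 0.5 * (1 + erf(z/sqrt(2)))
erf(-1.4354) = -0.9576
CDF = 0.0212
Percentile rank = 0.0212 * 100 = 2.12

2.12


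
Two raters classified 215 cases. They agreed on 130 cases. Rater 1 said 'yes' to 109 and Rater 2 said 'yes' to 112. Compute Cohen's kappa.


P_o = 130/215 = 0.604651
P_e = (109*112 + 106*103) / 46225 = 0.500292
kappa = (P_o - P_e) / (1 - P_e)
kappa = (0.604651 - 0.500292) / (1 - 0.500292)
kappa = 0.2088

0.2088


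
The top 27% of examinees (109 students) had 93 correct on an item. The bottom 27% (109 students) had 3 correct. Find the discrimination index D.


p_upper = 93/109 = 0.8532
p_lower = 3/109 = 0.0275
D = 0.8532 - 0.0275 = 0.8257

0.8257


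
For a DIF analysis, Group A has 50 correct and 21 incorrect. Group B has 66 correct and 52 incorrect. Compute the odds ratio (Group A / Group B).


Odds_A = 50/21 = 2.381
Odds_B = 66/52 = 1.2692
OR = Odds_A / Odds_B = 2.381 / 1.2692
Exactly, OR = (50 * 52) / (21 * 66) = 2600 / 1386
OR = 1.8759

1.8759


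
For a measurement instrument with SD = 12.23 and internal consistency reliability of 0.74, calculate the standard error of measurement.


SEM = SD * sqrt(1 - rxx)
SEM = 12.23 * sqrt(1 - 0.74)
SEM = 12.23 * sqrt(0.26) = 12.23 * 0.509902
SEM = 6.2361

6.2361


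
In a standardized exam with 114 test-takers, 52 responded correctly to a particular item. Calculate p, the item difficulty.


Item difficulty p = number correct / total examinees
p = 52 / 114
p = 0.4561

0.4561


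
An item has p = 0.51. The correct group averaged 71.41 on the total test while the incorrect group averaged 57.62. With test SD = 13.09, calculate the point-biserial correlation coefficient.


q = 1 - p = 0.49
rpb = ((M1 - M0) / SD) * sqrt(p * q)
rpb = ((71.41 - 57.62) / 13.09) * sqrt(0.51 * 0.49)
rpb = 0.5266

0.5266


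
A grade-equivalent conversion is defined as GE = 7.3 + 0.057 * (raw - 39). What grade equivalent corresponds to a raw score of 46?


raw - median = 46 - 39 = 7
slope * diff = 0.057 * 7 = 0.399
GE = 7.3 + 0.399
GE = 7.699

7.699


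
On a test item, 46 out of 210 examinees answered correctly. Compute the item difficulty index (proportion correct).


Item difficulty p = number correct / total examinees
p = 46 / 210
p = 0.219

0.219


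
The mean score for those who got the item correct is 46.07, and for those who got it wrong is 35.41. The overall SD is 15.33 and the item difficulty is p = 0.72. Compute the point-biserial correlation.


q = 1 - p = 0.28
rpb = ((M1 - M0) / SD) * sqrt(p * q)
rpb = ((46.07 - 35.41) / 15.33) * sqrt(0.72 * 0.28)
rpb = 0.3122

0.3122


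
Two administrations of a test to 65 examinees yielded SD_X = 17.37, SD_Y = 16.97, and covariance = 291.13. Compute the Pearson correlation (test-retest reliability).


r = cov(X,Y) / (SD_X * SD_Y)
r = 291.13 / (17.37 * 16.97)
r = 291.13 / 294.7689
r = 0.9877

0.9877


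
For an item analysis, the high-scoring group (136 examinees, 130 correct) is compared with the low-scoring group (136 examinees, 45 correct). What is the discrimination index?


p_upper = 130/136 = 0.9559
p_lower = 45/136 = 0.3309
D = 0.9559 - 0.3309 = 0.625

0.625


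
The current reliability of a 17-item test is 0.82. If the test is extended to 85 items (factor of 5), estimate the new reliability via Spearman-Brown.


r_new = (n * rxx) / (1 + (n-1) * rxx)
r_new = (5 * 0.82) / (1 + 4 * 0.82)
r_new = 4.1 / 4.28
r_new = 0.9579

0.9579


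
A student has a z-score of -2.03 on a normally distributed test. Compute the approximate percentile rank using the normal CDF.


CDF(z) = 0.5 * (1 + erf(z/sqrt(2)))
erf(-1.4354) = -0.9576
CDF = 0.0212
Percentile rank = 0.0212 * 100 = 2.12

2.12


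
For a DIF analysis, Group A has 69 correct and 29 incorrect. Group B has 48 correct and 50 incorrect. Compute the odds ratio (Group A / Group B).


Odds_A = 69/29 = 2.3793
Odds_B = 48/50 = 0.96
OR = Odds_A / Odds_B = 2.3793 / 0.96
Exactly, OR = (69 * 50) / (29 * 48) = 3450 / 1392
OR = 2.4784

2.4784


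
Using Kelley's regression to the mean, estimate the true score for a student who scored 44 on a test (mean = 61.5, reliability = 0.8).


T_est = rxx * X + (1 - rxx) * mean
T_est = 0.8 * 44 + 0.2 * 61.5
T_est = 35.2 + 12.3
T_est = 47.5

47.5


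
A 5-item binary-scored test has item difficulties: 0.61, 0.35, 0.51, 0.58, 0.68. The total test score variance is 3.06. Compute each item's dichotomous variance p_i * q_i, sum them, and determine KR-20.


For each item, compute p_i * q_i:
  Item 1: 0.61 * 0.39 = 0.2379
  Item 2: 0.35 * 0.65 = 0.2275
  Item 3: 0.51 * 0.49 = 0.2499
  Item 4: 0.58 * 0.42 = 0.2436
  Item 5: 0.68 * 0.32 = 0.2176
Sum(p_i * q_i) = 0.2379 + 0.2275 + 0.2499 + 0.2436 + 0.2176 = 1.1765
KR-20 = (k/(k-1)) * (1 - Sum(p_i*q_i) / Var_total)
= (5/4) * (1 - 1.1765/3.06)
= 1.25 * 0.6155
KR-20 = 0.7694

0.7694


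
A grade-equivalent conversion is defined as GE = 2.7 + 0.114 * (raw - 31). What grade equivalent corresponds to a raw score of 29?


raw - median = 29 - 31 = -2
slope * diff = 0.114 * -2 = -0.228
GE = 2.7 + -0.228
GE = 2.472

2.472


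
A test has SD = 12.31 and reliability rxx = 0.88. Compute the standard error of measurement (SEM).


SEM = SD * sqrt(1 - rxx)
SEM = 12.31 * sqrt(1 - 0.88)
SEM = 12.31 * sqrt(0.12) = 12.31 * 0.34641
SEM = 4.2643

4.2643


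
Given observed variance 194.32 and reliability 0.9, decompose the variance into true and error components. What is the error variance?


var_true = rxx * var_obs = 0.9 * 194.32 = 174.888
var_error = var_obs - var_true
var_error = 194.32 - 174.888
var_error = 19.432

19.432


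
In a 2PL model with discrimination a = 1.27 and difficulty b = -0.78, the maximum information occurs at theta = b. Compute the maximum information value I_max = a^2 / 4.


For 2PL, max info at theta = b = -0.78
I_max = a^2 / 4 = 1.27^2 / 4
= 1.6129 / 4
I_max = 0.4032

0.4032


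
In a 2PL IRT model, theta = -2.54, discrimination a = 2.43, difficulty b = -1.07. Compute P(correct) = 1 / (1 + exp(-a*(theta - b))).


a*(theta - b) = 2.43 * (-2.54 - -1.07) = -3.5721
exp(--3.5721) = 35.5913
P = 1 / (1 + 35.5913)
P = 0.0273

0.0273


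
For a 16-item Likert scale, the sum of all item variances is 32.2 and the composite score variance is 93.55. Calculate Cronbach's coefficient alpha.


alpha = (k/(k-1)) * (1 - sum(si^2)/s_total^2)
= (16/15) * (1 - 32.2/93.55)
alpha = 0.6995

0.6995


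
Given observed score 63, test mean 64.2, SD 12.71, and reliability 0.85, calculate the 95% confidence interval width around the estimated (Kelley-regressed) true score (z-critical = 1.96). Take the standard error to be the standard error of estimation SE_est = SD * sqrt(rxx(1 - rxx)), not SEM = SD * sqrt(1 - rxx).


True score estimate = 0.85*63 + 0.15*64.2 = 63.18
SE_est = SD * sqrt(rxx * (1 - rxx)) = 12.71 * sqrt(0.85 * 0.15) = 12.71 * sqrt(0.1275) = 4.538378
CI = T_est +/- z * SE_est, so width = 2 * z * SE_est = 2 * 1.96 * 4.538378
Width = 17.7904

17.7904


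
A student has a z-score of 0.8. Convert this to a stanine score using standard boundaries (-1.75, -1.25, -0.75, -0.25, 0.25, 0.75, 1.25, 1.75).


Stanine boundaries: [-1.75, -1.25, -0.75, -0.25, 0.25, 0.75, 1.25, 1.75]
z = 0.8
Check each boundary:
  z >= -1.75 -> could be stanine 2
  z >= -1.25 -> could be stanine 3
  z >= -0.75 -> could be stanine 4
  z >= -0.25 -> could be stanine 5
  z >= 0.25 -> could be stanine 6
  z >= 0.75 -> could be stanine 7
  z < 1.25
  z < 1.75
Highest qualifying boundary gives stanine = 7

7


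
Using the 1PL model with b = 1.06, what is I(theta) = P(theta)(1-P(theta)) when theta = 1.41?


P = 1/(1+exp(-(1.41-1.06))) = 0.5866
I = P*(1-P) = 0.5866 * 0.4134
I = 0.2425

0.2425


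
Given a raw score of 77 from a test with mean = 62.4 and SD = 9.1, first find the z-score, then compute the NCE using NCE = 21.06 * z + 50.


z = (X - mean) / SD = (77 - 62.4) / 9.1
z = 14.6 / 9.1
z = 1.6044
NCE = NCE = 21.06z + 50
Carry z at full precision (z = 14.6 / 9.1) into the conversion:
NCE = 21.06 * (14.6 / 9.1) + 50 = 307.476 / 9.1 + 50
NCE = 33.7886 + 50
NCE = 83.7886

83.7886


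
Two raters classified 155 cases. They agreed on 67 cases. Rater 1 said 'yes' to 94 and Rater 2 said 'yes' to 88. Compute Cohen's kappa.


P_o = 67/155 = 0.432258
P_e = (94*88 + 61*67) / 24025 = 0.514422
kappa = (P_o - P_e) / (1 - P_e)
kappa = (0.432258 - 0.514422) / (1 - 0.514422)
kappa = -0.1692

-0.1692


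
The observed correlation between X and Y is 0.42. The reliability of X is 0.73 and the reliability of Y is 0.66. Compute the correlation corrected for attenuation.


r_corrected = rxy / sqrt(rxx * ryy)
= 0.42 / sqrt(0.73 * 0.66)
= 0.42 / sqrt(0.4818)
= 0.42 / 0.694118
r_corrected = 0.6051

0.6051


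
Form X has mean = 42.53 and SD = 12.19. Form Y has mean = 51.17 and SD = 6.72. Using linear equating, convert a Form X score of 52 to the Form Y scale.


slope = SD_Y / SD_X = 6.72 / 12.19 ~ 0.5513
intercept = mean_Y - slope * mean_X = 51.17 - (6.72 / 12.19) * 42.53 ~ 27.7244
Y = slope * X + intercept. To avoid rounding drift from the rounded slope/intercept, evaluate the equivalent form Y = mean_Y + SD_Y * (X - mean_X) / SD_X at full precision:
Y = 51.17 + 6.72 * (52 - 42.53) / 12.19
Y = 51.17 + 6.72 * 9.47 / 12.19
Y = 51.17 + 63.6384 / 12.19
Y = 51.17 + 5.2205
Y = 56.3905

56.3905


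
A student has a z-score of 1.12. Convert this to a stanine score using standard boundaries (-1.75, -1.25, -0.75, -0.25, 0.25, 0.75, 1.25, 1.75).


Stanine boundaries: [-1.75, -1.25, -0.75, -0.25, 0.25, 0.75, 1.25, 1.75]
z = 1.12
Check each boundary:
  z >= -1.75 -> could be stanine 2
  z >= -1.25 -> could be stanine 3
  z >= -0.75 -> could be stanine 4
  z >= -0.25 -> could be stanine 5
  z >= 0.25 -> could be stanine 6
  z >= 0.75 -> could be stanine 7
  z < 1.25
  z < 1.75
Highest qualifying boundary gives stanine = 7

7


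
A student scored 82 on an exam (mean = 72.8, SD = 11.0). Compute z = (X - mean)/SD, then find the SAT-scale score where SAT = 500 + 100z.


z = (X - mean) / SD = (82 - 72.8) / 11.0
z = 9.2 / 11.0
z = 0.8364
SAT-scale = SAT = 500 + 100z
Carry z at full precision (z = 9.2 / 11.0) into the conversion:
SAT-scale = 500 + 100 * (9.2 / 11.0) = 500 + 920 / 11.0
SAT-scale = 500 + 83.6364
SAT-scale = 583.6364

583.6364


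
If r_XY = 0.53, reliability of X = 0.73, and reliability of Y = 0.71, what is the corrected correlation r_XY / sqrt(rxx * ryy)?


r_corrected = rxy / sqrt(rxx * ryy)
= 0.53 / sqrt(0.73 * 0.71)
= 0.53 / sqrt(0.5183)
= 0.53 / 0.719931
r_corrected = 0.7362

0.7362


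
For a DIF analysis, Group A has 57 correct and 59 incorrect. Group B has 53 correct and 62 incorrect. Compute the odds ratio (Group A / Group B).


Odds_A = 57/59 = 0.9661
Odds_B = 53/62 = 0.8548
OR = Odds_A / Odds_B = 0.9661 / 0.8548
Exactly, OR = (57 * 62) / (59 * 53) = 3534 / 3127
OR = 1.1302

1.1302


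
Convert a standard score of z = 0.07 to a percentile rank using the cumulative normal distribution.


CDF(z) = 0.5 * (1 + erf(z/sqrt(2)))
erf(0.0495) = 0.0558
CDF = 0.5279
Percentile rank = 0.5279 * 100 = 52.79

52.79


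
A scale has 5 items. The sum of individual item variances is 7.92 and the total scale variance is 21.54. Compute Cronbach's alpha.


alpha = (k/(k-1)) * (1 - sum(si^2)/s_total^2)
= (5/4) * (1 - 7.92/21.54)
alpha = 0.7904

0.7904


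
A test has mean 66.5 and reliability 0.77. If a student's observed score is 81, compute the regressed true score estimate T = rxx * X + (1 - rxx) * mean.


T_est = rxx * X + (1 - rxx) * mean
T_est = 0.77 * 81 + 0.23 * 66.5
T_est = 62.37 + 15.295
T_est = 77.665

77.665


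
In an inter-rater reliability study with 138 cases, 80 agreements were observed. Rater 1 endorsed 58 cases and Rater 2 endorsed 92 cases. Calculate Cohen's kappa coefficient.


P_o = 80/138 = 0.57971
P_e = (58*92 + 80*46) / 19044 = 0.47343
kappa = (P_o - P_e) / (1 - P_e)
kappa = (0.57971 - 0.47343) / (1 - 0.47343)
kappa = 0.2018

0.2018


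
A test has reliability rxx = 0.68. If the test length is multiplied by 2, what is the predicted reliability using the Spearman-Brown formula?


r_new = (n * rxx) / (1 + (n-1) * rxx)
r_new = (2 * 0.68) / (1 + 1 * 0.68)
r_new = 1.36 / 1.68
r_new = 0.8095

0.8095


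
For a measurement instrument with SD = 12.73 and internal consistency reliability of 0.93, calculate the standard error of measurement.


SEM = SD * sqrt(1 - rxx)
SEM = 12.73 * sqrt(1 - 0.93)
SEM = 12.73 * sqrt(0.07) = 12.73 * 0.264575
SEM = 3.368

3.368


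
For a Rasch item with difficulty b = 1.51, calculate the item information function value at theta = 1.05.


P = 1/(1+exp(-(1.05-1.51))) = 0.387
I = P*(1-P) = 0.387 * 0.613
I = 0.2372

0.2372


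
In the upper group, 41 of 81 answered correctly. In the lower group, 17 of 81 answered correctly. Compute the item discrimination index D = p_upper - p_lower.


p_upper = 41/81 = 0.5062
p_lower = 17/81 = 0.2099
D = 0.5062 - 0.2099 = 0.2963

0.2963


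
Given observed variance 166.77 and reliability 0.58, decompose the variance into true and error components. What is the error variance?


var_true = rxx * var_obs = 0.58 * 166.77 = 96.7266
var_error = var_obs - var_true
var_error = 166.77 - 96.7266
var_error = 70.0434

70.0434


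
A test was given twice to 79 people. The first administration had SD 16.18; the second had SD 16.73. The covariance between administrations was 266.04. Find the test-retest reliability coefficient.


r = cov(X,Y) / (SD_X * SD_Y)
r = 266.04 / (16.18 * 16.73)
r = 266.04 / 270.6914
r = 0.9828

0.9828


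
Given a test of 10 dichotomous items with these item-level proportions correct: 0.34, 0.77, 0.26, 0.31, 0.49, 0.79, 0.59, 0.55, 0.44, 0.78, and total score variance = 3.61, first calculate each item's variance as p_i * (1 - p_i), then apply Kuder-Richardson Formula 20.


For each item, compute p_i * q_i:
  Item 1: 0.34 * 0.66 = 0.2244
  Item 2: 0.77 * 0.23 = 0.1771
  Item 3: 0.26 * 0.74 = 0.1924
  Item 4: 0.31 * 0.69 = 0.2139
  Item 5: 0.49 * 0.51 = 0.2499
  Item 6: 0.79 * 0.21 = 0.1659
  Item 7: 0.59 * 0.41 = 0.2419
  Item 8: 0.55 * 0.45 = 0.2475
  Item 9: 0.44 * 0.56 = 0.2464
  Item 10: 0.78 * 0.22 = 0.1716
Sum(p_i * q_i) = 0.2244 + 0.1771 + 0.1924 + 0.2139 + 0.2499 + 0.1659 + 0.2419 + 0.2475 + 0.2464 + 0.1716 = 2.131
KR-20 = (k/(k-1)) * (1 - Sum(p_i*q_i) / Var_total)
= (10/9) * (1 - 2.131/3.61)
= 1.1111 * 0.4097
KR-20 = 0.4552

0.4552


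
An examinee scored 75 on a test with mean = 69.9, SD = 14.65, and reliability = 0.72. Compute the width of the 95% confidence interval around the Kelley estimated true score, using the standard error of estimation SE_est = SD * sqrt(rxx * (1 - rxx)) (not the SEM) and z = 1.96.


True score estimate = 0.72*75 + 0.28*69.9 = 73.572
SE_est = SD * sqrt(rxx * (1 - rxx)) = 14.65 * sqrt(0.72 * 0.28) = 14.65 * sqrt(0.2016) = 6.577834
CI = T_est +/- z * SE_est, so width = 2 * z * SE_est = 2 * 1.96 * 6.577834
Width = 25.7851

25.7851
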